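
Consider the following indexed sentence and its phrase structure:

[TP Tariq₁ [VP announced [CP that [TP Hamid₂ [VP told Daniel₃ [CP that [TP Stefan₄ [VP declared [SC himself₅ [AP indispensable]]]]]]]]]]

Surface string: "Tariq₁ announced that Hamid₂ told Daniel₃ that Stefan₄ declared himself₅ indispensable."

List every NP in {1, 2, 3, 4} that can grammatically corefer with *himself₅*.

*himself* is an anaphor, so Principle A applies: it must be bound in its binding domain.
Binding domain of *himself₅*: the embedded TP, whose subject is Stefan₄.
*Tariq₁* c-commands the anaphor but is outside its binding domain → cannot satisfy Principle A.
*Hamid₂* c-commands the anaphor but is outside its binding domain → cannot satisfy Principle A.
*Daniel₃* c-commands the anaphor but is outside its binding domain → cannot satisfy Principle A.
*Stefan₄* c-commands the anaphor within its binding domain → licit binder.

{4}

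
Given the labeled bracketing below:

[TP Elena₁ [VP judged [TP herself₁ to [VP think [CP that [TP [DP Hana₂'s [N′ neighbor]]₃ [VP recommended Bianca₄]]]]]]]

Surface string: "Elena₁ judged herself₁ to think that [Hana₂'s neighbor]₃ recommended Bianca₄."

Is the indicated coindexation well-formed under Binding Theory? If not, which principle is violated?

grammatical

The two coindexed NPs are *Elena₁* and *herself₁*.
*herself₁* is an anaphor; its binding domain is the matrix TP, whose subject is Elena₁. *Elena₁* c-commands it within that domain and shares its index, so Principle A is satisfied.
*Elena₁* is an R-expression; *herself₁* does not c-command it, and no other NP shares its index, so Principle C is satisfied.
All principles are respected.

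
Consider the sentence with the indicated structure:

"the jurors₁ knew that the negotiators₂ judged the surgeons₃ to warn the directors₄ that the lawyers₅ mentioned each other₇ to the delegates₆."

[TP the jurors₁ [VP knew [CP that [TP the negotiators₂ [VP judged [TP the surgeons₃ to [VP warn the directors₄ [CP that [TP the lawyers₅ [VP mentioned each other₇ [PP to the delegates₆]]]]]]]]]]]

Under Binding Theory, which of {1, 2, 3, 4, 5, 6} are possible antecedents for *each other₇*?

*each other* is an anaphor, so Principle A applies: it must be bound in its binding domain.
Binding domain of *each other₇*: the embedded TP, whose subject is the lawyers₅.
*the jurors₁* c-commands the anaphor but is outside its binding domain → cannot satisfy Principle A.
*the negotiators₂* c-commands the anaphor but is outside its binding domain → cannot satisfy Principle A.
*the surgeons₃* c-commands the anaphor but is outside its binding domain → cannot satisfy Principle A.
*the directors₄* c-commands the anaphor but is outside its binding domain → cannot satisfy Principle A.
*the lawyers₅* c-commands the anaphor within its binding domain → licit binder.
*the delegates₆* does not c-command the anaphor → cannot bind it.

{5}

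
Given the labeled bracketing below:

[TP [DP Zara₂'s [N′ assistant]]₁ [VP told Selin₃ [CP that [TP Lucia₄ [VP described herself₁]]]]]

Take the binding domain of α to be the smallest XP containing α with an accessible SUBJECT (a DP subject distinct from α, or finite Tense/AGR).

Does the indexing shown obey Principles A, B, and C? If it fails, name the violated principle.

Principle A

The two coindexed NPs are *[Zara₂'s assistant]₁* and *herself₁*.
*herself₁* is an anaphor. Principle A requires it to be bound within its binding domain — the embedded TP, whose subject is Lucia₄.
Within that domain it is c-commanded by *Lucia₄*, which does not share its index.
*[Zara₂'s assistant]₁* does c-command the anaphor, but from outside its binding domain.
The anaphor is unbound in its domain → Principle A violation.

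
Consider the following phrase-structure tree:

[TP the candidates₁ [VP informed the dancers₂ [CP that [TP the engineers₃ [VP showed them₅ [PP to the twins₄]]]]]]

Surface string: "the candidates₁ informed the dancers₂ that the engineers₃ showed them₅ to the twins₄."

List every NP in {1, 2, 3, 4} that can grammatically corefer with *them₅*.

{1, 2}

*them* is a pronoun, so Principle B applies: it must be free in its binding domain.
Binding domain of *them₅*: the embedded TP, whose subject is the engineers₃.
*the candidates₁* c-commands the pronoun but from outside its binding domain, and is not c-commanded by it → coindexation permitted.
*the dancers₂* c-commands the pronoun but from outside its binding domain, and is not c-commanded by it → coindexation permitted.
*the engineers₃* c-commands the pronoun within its binding domain → coindexation would violate Principle B.
*the twins₄*: the pronoun c-commands this R-expression → coindexation would violate Principle C on *the twins₄*.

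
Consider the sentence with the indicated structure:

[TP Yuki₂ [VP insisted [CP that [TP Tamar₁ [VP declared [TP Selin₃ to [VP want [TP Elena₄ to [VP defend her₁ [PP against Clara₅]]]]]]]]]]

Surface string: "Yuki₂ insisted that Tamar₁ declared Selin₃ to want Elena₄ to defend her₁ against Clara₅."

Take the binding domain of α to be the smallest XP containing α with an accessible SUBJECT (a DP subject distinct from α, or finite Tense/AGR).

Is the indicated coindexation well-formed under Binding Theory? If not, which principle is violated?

grammatical

The two coindexed NPs are *Tamar₁* and *her₁*.
*her₁* is a pronoun; its binding domain is the embedded TP, whose subject is Elena₄. Within that domain it is c-commanded only by *Elena₄*, which carries a different index — the pronoun is free locally, so Principle B holds.
*Tamar₁* is an R-expression; *her₁* does not c-command it, and no other NP shares its index, so Principle C is satisfied.
All principles are respected.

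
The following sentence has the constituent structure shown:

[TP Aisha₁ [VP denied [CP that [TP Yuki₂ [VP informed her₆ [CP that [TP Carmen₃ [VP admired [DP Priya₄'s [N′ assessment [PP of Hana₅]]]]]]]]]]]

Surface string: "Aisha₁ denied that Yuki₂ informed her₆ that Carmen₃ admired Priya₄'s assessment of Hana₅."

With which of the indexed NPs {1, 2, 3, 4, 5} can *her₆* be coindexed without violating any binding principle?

*her* is a pronoun, so Principle B applies: it must be free in its binding domain.
Binding domain of *her₆*: the embedded TP, whose subject is Yuki₂.
*Aisha₁* c-commands the pronoun but from outside its binding domain, and is not c-commanded by it → coindexation permitted.
*Yuki₂* c-commands the pronoun within its binding domain → coindexation would violate Principle B.
*Carmen₃*: the pronoun c-commands this R-expression → coindexation would violate Principle C on *Carmen₃*.
*Priya₄*: the pronoun c-commands this R-expression → coindexation would violate Principle C on *Priya₄*.
*Hana₅*: the pronoun c-commands this R-expression → coindexation would violate Principle C on *Hana₅*.

{1}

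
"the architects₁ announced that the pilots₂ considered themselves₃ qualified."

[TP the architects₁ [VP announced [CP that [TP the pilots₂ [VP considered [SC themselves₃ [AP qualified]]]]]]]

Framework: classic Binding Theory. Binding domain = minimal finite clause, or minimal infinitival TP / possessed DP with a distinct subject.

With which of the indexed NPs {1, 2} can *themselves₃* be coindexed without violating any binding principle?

*themselves* is an anaphor, so Principle A applies: it must be bound in its binding domain.
Binding domain of *themselves₃*: the embedded TP, whose subject is the pilots₂.
*the architects₁* c-commands the anaphor but is outside its binding domain → cannot satisfy Principle A.
*the pilots₂* c-commands the anaphor within its binding domain → licit binder.

{2}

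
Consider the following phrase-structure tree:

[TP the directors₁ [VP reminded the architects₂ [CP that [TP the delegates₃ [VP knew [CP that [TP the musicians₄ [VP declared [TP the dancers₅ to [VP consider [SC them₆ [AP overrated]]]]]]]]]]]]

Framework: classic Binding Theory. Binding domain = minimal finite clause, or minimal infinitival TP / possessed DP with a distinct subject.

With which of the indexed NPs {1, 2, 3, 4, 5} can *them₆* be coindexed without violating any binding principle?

{1, 2, 3, 4}

*them* is a pronoun, so Principle B applies: it must be free in its binding domain.
Binding domain of *them₆*: the embedded TP, whose subject is the dancers₅.
*the directors₁* c-commands the pronoun but from outside its binding domain, and is not c-commanded by it → coindexation permitted.
*the architects₂* c-commands the pronoun but from outside its binding domain, and is not c-commanded by it → coindexation permitted.
*the delegates₃* c-commands the pronoun but from outside its binding domain, and is not c-commanded by it → coindexation permitted.
*the musicians₄* c-commands the pronoun but from outside its binding domain, and is not c-commanded by it → coindexation permitted.
*the dancers₅* c-commands the pronoun within its binding domain → coindexation would violate Principle B.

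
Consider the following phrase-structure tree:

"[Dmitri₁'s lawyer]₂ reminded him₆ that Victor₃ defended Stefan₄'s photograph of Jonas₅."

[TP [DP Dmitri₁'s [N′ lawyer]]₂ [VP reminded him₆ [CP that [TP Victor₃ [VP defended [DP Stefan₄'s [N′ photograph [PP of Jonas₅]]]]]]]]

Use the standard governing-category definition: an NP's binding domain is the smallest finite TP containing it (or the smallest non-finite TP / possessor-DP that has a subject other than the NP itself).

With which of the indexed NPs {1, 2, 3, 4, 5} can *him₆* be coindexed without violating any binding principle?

{1}

*him* is a pronoun, so Principle B applies: it must be free in its binding domain.
Binding domain of *him₆*: the matrix TP, whose subject is [Dmitri₁'s lawyer]₂.
*Dmitri₁* and the pronoun do not c-command one another → neither Principle B nor Principle C is at stake; coindexation permitted.
*[Dmitri₁'s lawyer]₂* c-commands the pronoun within its binding domain → coindexation would violate Principle B.
*Victor₃*: the pronoun c-commands this R-expression → coindexation would violate Principle C on *Victor₃*.
*Stefan₄*: the pronoun c-commands this R-expression → coindexation would violate Principle C on *Stefan₄*.
*Jonas₅*: the pronoun c-commands this R-expression → coindexation would violate Principle C on *Jonas₅*.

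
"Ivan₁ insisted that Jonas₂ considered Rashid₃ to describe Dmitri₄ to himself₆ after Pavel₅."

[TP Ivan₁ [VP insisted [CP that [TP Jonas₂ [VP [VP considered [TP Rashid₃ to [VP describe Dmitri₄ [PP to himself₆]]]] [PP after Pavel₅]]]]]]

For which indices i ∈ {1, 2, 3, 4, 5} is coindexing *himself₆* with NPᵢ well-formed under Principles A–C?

*himself* is an anaphor, so Principle A applies: it must be bound in its binding domain.
Binding domain of *himself₆*: the embedded TP, whose subject is Rashid₃.
*Ivan₁* c-commands the anaphor but is outside its binding domain → cannot satisfy Principle A.
*Jonas₂* c-commands the anaphor but is outside its binding domain → cannot satisfy Principle A.
*Rashid₃* c-commands the anaphor within its binding domain → licit binder.
*Dmitri₄* c-commands the anaphor within its binding domain → licit binder.
*Pavel₅* does not c-command the anaphor → cannot bind it.

{3, 4}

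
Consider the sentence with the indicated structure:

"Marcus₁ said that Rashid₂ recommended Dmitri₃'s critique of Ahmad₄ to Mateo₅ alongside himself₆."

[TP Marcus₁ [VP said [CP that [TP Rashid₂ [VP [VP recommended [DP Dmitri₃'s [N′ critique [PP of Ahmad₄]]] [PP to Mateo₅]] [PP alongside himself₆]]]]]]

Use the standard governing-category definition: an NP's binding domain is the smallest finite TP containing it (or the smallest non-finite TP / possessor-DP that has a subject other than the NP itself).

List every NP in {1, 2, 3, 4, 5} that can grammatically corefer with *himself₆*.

{2}

*himself* is an anaphor, so Principle A applies: it must be bound in its binding domain.
Binding domain of *himself₆*: the embedded TP, whose subject is Rashid₂.
*Marcus₁* c-commands the anaphor but is outside its binding domain → cannot satisfy Principle A.
*Rashid₂* c-commands the anaphor within its binding domain → licit binder.
*Dmitri₃* does not c-command the anaphor → cannot bind it.
*Ahmad₄* does not c-command the anaphor → cannot bind it.
*Mateo₅* does not c-command the anaphor → cannot bind it.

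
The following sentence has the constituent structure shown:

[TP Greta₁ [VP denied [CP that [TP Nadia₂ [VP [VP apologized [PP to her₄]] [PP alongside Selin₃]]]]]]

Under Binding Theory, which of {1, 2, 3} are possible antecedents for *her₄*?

*her* is a pronoun, so Principle B applies: it must be free in its binding domain.
Binding domain of *her₄*: the embedded TP, whose subject is Nadia₂.
*Greta₁* c-commands the pronoun but from outside its binding domain, and is not c-commanded by it → coindexation permitted.
*Nadia₂* c-commands the pronoun within its binding domain → coindexation would violate Principle B.
*Selin₃* and the pronoun do not c-command one another → neither Principle B nor Principle C is at stake; coindexation permitted.

{1, 3}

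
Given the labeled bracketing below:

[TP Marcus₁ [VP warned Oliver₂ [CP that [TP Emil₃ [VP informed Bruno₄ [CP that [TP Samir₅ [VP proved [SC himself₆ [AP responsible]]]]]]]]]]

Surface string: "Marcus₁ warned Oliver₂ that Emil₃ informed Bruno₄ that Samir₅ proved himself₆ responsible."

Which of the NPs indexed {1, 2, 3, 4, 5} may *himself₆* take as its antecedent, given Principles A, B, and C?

*himself* is an anaphor, so Principle A applies: it must be bound in its binding domain.
Binding domain of *himself₆*: the embedded TP, whose subject is Samir₅.
*Marcus₁* c-commands the anaphor but is outside its binding domain → cannot satisfy Principle A.
*Oliver₂* c-commands the anaphor but is outside its binding domain → cannot satisfy Principle A.
*Emil₃* c-commands the anaphor but is outside its binding domain → cannot satisfy Principle A.
*Bruno₄* c-commands the anaphor but is outside its binding domain → cannot satisfy Principle A.
*Samir₅* c-commands the anaphor within its binding domain → licit binder.

{5}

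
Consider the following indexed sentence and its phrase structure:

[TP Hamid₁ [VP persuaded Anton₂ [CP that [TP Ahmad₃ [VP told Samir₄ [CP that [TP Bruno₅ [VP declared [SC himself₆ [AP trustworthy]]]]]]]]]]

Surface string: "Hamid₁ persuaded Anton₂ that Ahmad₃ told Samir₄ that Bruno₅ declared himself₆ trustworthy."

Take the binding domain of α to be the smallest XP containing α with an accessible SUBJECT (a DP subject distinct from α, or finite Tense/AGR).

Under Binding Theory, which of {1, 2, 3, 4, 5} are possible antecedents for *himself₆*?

{5}

*himself* is an anaphor, so Principle A applies: it must be bound in its binding domain.
Binding domain of *himself₆*: the embedded TP, whose subject is Bruno₅.
*Hamid₁* c-commands the anaphor but is outside its binding domain → cannot satisfy Principle A.
*Anton₂* c-commands the anaphor but is outside its binding domain → cannot satisfy Principle A.
*Ahmad₃* c-commands the anaphor but is outside its binding domain → cannot satisfy Principle A.
*Samir₄* c-commands the anaphor but is outside its binding domain → cannot satisfy Principle A.
*Bruno₅* c-commands the anaphor within its binding domain → licit binder.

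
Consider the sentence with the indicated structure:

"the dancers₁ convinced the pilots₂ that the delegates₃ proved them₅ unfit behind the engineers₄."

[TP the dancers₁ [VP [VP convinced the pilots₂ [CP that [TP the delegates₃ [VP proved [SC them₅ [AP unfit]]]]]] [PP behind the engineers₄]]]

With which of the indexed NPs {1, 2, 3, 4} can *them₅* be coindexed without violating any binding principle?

*them* is a pronoun, so Principle B applies: it must be free in its binding domain.
Binding domain of *them₅*: the embedded TP, whose subject is the delegates₃.
*the dancers₁* c-commands the pronoun but from outside its binding domain, and is not c-commanded by it → coindexation permitted.
*the pilots₂* c-commands the pronoun but from outside its binding domain, and is not c-commanded by it → coindexation permitted.
*the delegates₃* c-commands the pronoun within its binding domain → coindexation would violate Principle B.
*the engineers₄* and the pronoun do not c-command one another → neither Principle B nor Principle C is at stake; coindexation permitted.

{1, 2, 4}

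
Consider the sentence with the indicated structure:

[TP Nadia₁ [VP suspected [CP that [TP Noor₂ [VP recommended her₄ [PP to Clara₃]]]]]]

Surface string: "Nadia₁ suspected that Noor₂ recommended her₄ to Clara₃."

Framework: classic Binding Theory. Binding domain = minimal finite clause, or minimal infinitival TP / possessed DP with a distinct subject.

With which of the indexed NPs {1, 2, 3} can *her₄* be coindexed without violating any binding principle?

{1}

*her* is a pronoun, so Principle B applies: it must be free in its binding domain.
Binding domain of *her₄*: the embedded TP, whose subject is Noor₂.
*Nadia₁* c-commands the pronoun but from outside its binding domain, and is not c-commanded by it → coindexation permitted.
*Noor₂* c-commands the pronoun within its binding domain → coindexation would violate Principle B.
*Clara₃*: the pronoun c-commands this R-expression → coindexation would violate Principle C on *Clara₃*.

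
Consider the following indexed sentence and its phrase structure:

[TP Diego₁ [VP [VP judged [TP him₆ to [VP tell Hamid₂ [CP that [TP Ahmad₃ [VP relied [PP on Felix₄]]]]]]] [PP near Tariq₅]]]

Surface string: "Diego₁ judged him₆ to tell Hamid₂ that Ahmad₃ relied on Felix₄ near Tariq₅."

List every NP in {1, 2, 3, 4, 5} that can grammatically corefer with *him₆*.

{5}

*him* is a pronoun, so Principle B applies: it must be free in its binding domain.
Binding domain of *him₆*: the matrix TP, whose subject is Diego₁.
*Diego₁* c-commands the pronoun within its binding domain → coindexation would violate Principle B.
*Hamid₂*: the pronoun c-commands this R-expression → coindexation would violate Principle C on *Hamid₂*.
*Ahmad₃*: the pronoun c-commands this R-expression → coindexation would violate Principle C on *Ahmad₃*.
*Felix₄*: the pronoun c-commands this R-expression → coindexation would violate Principle C on *Felix₄*.
*Tariq₅* and the pronoun do not c-command one another → neither Principle B nor Principle C is at stake; coindexation permitted.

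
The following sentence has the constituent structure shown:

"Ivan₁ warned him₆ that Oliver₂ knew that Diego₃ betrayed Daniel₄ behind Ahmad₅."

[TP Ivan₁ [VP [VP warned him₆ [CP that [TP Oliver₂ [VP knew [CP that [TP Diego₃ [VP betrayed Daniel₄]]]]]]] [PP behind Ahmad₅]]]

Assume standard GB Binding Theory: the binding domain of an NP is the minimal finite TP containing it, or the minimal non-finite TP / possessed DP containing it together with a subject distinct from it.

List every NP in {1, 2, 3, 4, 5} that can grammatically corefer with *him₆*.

*him* is a pronoun, so Principle B applies: it must be free in its binding domain.
Binding domain of *him₆*: the matrix TP, whose subject is Ivan₁.
*Ivan₁* c-commands the pronoun within its binding domain → coindexation would violate Principle B.
*Oliver₂*: the pronoun c-commands this R-expression → coindexation would violate Principle C on *Oliver₂*.
*Diego₃*: the pronoun c-commands this R-expression → coindexation would violate Principle C on *Diego₃*.
*Daniel₄*: the pronoun c-commands this R-expression → coindexation would violate Principle C on *Daniel₄*.
*Ahmad₅* and the pronoun do not c-command one another → neither Principle B nor Principle C is at stake; coindexation permitted.

{5}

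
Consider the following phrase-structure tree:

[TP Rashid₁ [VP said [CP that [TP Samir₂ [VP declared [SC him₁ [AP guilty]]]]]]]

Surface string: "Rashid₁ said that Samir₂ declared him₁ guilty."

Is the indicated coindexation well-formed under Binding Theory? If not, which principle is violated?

The two coindexed NPs are *Rashid₁* and *him₁*.
*him₁* is a pronoun; its binding domain is the embedded TP, whose subject is Samir₂. Within that domain it is c-commanded only by *Samir₂*, which carries a different index — the pronoun is free locally, so Principle B holds.
*Rashid₁* is an R-expression; *him₁* does not c-command it, and no other NP shares its index, so Principle C is satisfied.
All principles are respected.

grammatical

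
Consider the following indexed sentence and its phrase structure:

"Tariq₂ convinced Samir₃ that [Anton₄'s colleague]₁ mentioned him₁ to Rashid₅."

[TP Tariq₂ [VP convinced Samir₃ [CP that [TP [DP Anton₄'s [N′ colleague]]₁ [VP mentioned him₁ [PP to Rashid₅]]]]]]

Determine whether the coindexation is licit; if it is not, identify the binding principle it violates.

Principle B

The two coindexed NPs are *[Anton₄'s colleague]₁* and *him₁*.
*him₁* is a pronoun. Its binding domain is the embedded TP, whose subject is [Anton₄'s colleague]₁.
*[Anton₄'s colleague]₁* c-commands it within that domain and carries the same index.
The pronoun is locally bound → Principle B violation.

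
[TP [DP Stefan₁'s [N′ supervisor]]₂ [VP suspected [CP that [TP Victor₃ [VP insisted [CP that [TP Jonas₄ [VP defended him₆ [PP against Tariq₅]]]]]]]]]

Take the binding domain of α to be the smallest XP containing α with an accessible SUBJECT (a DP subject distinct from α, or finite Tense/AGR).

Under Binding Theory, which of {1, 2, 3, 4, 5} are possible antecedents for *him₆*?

{1, 2, 3}

*him* is a pronoun, so Principle B applies: it must be free in its binding domain.
Binding domain of *him₆*: the embedded TP, whose subject is Jonas₄.
*Stefan₁* and the pronoun do not c-command one another → neither Principle B nor Principle C is at stake; coindexation permitted.
*[Stefan₁'s supervisor]₂* c-commands the pronoun but from outside its binding domain, and is not c-commanded by it → coindexation permitted.
*Victor₃* c-commands the pronoun but from outside its binding domain, and is not c-commanded by it → coindexation permitted.
*Jonas₄* c-commands the pronoun within its binding domain → coindexation would violate Principle B.
*Tariq₅*: the pronoun c-commands this R-expression → coindexation would violate Principle C on *Tariq₅*.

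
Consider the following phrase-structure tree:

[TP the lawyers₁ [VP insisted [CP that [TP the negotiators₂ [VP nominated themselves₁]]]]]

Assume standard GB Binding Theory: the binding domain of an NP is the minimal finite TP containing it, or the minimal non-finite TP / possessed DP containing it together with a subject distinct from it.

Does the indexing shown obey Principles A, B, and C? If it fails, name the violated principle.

Principle A

The two coindexed NPs are *the lawyers₁* and *themselves₁*.
*themselves₁* is an anaphor. Principle A requires it to be bound within its binding domain — the embedded TP, whose subject is the negotiators₂.
Within that domain it is c-commanded by *the negotiators₂*, which does not share its index.
*the lawyers₁* does c-command the anaphor, but from outside its binding domain.
The anaphor is unbound in its domain → Principle A violation.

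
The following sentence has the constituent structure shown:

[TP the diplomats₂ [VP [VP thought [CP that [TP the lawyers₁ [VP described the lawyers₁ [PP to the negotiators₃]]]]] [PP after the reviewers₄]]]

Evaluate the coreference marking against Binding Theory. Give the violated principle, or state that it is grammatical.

The two coindexed NPs are *the lawyers₁* (the higher occurrence) and *the lawyers₁* (the lower occurrence).
*the lawyers₁* (the lower occurrence) is an R-expression. Principle C requires it to be free everywhere.
*the lawyers₁* (the higher occurrence) c-commands it and carries the same index.
The R-expression is bound → Principle C violation.

Principle C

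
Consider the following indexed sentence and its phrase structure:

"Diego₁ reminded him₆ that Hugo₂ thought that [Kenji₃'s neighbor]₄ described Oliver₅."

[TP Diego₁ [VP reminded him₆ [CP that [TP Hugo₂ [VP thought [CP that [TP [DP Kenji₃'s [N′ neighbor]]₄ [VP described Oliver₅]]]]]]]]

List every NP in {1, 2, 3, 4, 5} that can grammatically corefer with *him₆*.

none

*him* is a pronoun, so Principle B applies: it must be free in its binding domain.
Binding domain of *him₆*: the matrix TP, whose subject is Diego₁.
*Diego₁* c-commands the pronoun within its binding domain → coindexation would violate Principle B.
*Hugo₂*: the pronoun c-commands this R-expression → coindexation would violate Principle C on *Hugo₂*.
*Kenji₃*: the pronoun c-commands this R-expression → coindexation would violate Principle C on *Kenji₃*.
*[Kenji₃'s neighbor]₄*: the pronoun c-commands this R-expression → coindexation would violate Principle C on *[Kenji₃'s neighbor]₄*.
*Oliver₅*: the pronoun c-commands this R-expression → coindexation would violate Principle C on *Oliver₅*.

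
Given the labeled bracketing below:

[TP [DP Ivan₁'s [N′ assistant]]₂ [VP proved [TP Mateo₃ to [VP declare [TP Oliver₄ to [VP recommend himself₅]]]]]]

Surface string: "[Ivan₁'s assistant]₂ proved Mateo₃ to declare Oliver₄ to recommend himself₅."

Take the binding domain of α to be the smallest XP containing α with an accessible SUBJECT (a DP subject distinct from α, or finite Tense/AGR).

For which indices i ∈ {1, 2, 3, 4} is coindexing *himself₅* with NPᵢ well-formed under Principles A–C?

{4}

*himself* is an anaphor, so Principle A applies: it must be bound in its binding domain.
Binding domain of *himself₅*: the embedded TP, whose subject is Oliver₄.
*Ivan₁* does not c-command the anaphor → cannot bind it.
*[Ivan₁'s assistant]₂* c-commands the anaphor but is outside its binding domain → cannot satisfy Principle A.
*Mateo₃* c-commands the anaphor but is outside its binding domain → cannot satisfy Principle A.
*Oliver₄* c-commands the anaphor within its binding domain → licit binder.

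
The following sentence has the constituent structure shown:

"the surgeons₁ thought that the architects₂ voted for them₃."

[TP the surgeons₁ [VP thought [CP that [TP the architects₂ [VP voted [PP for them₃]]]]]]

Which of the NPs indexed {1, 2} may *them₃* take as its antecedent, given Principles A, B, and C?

{1}

*them* is a pronoun, so Principle B applies: it must be free in its binding domain.
Binding domain of *them₃*: the embedded TP, whose subject is the architects₂.
*the surgeons₁* c-commands the pronoun but from outside its binding domain, and is not c-commanded by it → coindexation permitted.
*the architects₂* c-commands the pronoun within its binding domain → coindexation would violate Principle B.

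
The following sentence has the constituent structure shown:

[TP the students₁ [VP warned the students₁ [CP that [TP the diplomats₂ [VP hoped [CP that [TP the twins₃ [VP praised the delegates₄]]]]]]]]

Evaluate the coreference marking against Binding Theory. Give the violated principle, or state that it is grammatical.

Principle C

The two coindexed NPs are *the students₁* (the higher occurrence) and *the students₁* (the lower occurrence).
*the students₁* (the lower occurrence) is an R-expression. Principle C requires it to be free everywhere.
*the students₁* (the higher occurrence) c-commands it and carries the same index.
The R-expression is bound → Principle C violation.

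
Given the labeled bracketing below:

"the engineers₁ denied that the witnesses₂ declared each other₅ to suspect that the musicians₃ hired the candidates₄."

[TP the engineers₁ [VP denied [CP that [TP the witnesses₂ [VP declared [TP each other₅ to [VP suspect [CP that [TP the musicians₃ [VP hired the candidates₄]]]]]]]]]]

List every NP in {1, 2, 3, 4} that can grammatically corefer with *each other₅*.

{2}

*each other* is an anaphor, so Principle A applies: it must be bound in its binding domain.
Binding domain of *each other₅*: the embedded TP, whose subject is the witnesses₂.
*the engineers₁* c-commands the anaphor but is outside its binding domain → cannot satisfy Principle A.
*the witnesses₂* c-commands the anaphor within its binding domain → licit binder.
*the musicians₃* does not c-command the anaphor → cannot bind it.
*the candidates₄* does not c-command the anaphor → cannot bind it.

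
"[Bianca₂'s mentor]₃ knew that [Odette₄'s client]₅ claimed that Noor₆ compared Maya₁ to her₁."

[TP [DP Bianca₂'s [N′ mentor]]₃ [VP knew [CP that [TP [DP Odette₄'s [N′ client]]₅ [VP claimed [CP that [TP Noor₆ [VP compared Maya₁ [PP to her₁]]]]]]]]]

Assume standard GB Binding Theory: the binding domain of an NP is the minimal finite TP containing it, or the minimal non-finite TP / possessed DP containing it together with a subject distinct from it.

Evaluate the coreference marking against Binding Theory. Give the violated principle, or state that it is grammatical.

The two coindexed NPs are *Maya₁* and *her₁*.
*her₁* is a pronoun. Its binding domain is the embedded TP, whose subject is Noor₆.
*Maya₁* c-commands it within that domain and carries the same index.
The pronoun is locally bound → Principle B violation.

Principle B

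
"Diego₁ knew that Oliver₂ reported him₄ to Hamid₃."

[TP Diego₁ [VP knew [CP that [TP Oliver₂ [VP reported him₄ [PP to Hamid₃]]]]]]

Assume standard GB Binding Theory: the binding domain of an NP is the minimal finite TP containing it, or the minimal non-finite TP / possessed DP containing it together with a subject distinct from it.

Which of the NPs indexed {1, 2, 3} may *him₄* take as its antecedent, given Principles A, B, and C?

*him* is a pronoun, so Principle B applies: it must be free in its binding domain.
Binding domain of *him₄*: the embedded TP, whose subject is Oliver₂.
*Diego₁* c-commands the pronoun but from outside its binding domain, and is not c-commanded by it → coindexation permitted.
*Oliver₂* c-commands the pronoun within its binding domain → coindexation would violate Principle B.
*Hamid₃*: the pronoun c-commands this R-expression → coindexation would violate Principle C on *Hamid₃*.

{1}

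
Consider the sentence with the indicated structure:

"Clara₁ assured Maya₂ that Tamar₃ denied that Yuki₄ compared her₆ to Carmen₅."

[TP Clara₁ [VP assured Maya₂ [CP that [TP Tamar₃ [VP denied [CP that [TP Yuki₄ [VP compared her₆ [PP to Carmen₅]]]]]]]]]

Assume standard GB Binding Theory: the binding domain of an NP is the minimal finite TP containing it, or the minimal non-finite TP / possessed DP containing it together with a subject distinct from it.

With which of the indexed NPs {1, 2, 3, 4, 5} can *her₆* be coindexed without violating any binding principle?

*her* is a pronoun, so Principle B applies: it must be free in its binding domain.
Binding domain of *her₆*: the embedded TP, whose subject is Yuki₄.
*Clara₁* c-commands the pronoun but from outside its binding domain, and is not c-commanded by it → coindexation permitted.
*Maya₂* c-commands the pronoun but from outside its binding domain, and is not c-commanded by it → coindexation permitted.
*Tamar₃* c-commands the pronoun but from outside its binding domain, and is not c-commanded by it → coindexation permitted.
*Yuki₄* c-commands the pronoun within its binding domain → coindexation would violate Principle B.
*Carmen₅*: the pronoun c-commands this R-expression → coindexation would violate Principle C on *Carmen₅*.

{1, 2, 3}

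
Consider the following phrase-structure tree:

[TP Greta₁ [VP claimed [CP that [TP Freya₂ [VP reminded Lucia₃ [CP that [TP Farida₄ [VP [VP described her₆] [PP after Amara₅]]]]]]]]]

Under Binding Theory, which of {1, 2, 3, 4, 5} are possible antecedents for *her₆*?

{1, 2, 3, 5}

*her* is a pronoun, so Principle B applies: it must be free in its binding domain.
Binding domain of *her₆*: the embedded TP, whose subject is Farida₄.
*Greta₁* c-commands the pronoun but from outside its binding domain, and is not c-commanded by it → coindexation permitted.
*Freya₂* c-commands the pronoun but from outside its binding domain, and is not c-commanded by it → coindexation permitted.
*Lucia₃* c-commands the pronoun but from outside its binding domain, and is not c-commanded by it → coindexation permitted.
*Farida₄* c-commands the pronoun within its binding domain → coindexation would violate Principle B.
*Amara₅* and the pronoun do not c-command one another → neither Principle B nor Principle C is at stake; coindexation permitted.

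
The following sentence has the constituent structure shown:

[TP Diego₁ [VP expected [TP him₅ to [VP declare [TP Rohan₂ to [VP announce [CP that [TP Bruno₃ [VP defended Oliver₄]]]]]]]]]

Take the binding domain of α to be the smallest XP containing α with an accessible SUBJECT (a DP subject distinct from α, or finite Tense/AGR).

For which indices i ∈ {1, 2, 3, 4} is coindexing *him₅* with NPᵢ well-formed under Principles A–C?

none

*him* is a pronoun, so Principle B applies: it must be free in its binding domain.
Binding domain of *him₅*: the matrix TP, whose subject is Diego₁.
*Diego₁* c-commands the pronoun within its binding domain → coindexation would violate Principle B.
*Rohan₂*: the pronoun c-commands this R-expression → coindexation would violate Principle C on *Rohan₂*.
*Bruno₃*: the pronoun c-commands this R-expression → coindexation would violate Principle C on *Bruno₃*.
*Oliver₄*: the pronoun c-commands this R-expression → coindexation would violate Principle C on *Oliver₄*.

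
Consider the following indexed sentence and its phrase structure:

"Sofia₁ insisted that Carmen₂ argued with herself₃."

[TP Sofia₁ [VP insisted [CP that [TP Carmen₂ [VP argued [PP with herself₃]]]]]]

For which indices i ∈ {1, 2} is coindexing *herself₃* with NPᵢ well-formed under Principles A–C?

*herself* is an anaphor, so Principle A applies: it must be bound in its binding domain.
Binding domain of *herself₃*: the embedded TP, whose subject is Carmen₂.
*Sofia₁* c-commands the anaphor but is outside its binding domain → cannot satisfy Principle A.
*Carmen₂* c-commands the anaphor within its binding domain → licit binder.

{2}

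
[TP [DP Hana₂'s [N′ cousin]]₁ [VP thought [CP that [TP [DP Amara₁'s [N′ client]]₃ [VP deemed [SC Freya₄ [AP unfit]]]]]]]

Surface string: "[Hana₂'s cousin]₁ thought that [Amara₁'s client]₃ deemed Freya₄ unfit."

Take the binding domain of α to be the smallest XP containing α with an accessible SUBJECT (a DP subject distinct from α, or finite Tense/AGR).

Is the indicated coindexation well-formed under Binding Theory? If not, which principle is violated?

The two coindexed NPs are *[Hana₂'s cousin]₁* and *Amara₁*.
*Amara₁* is an R-expression. Principle C requires it to be free everywhere.
*[Hana₂'s cousin]₁* c-commands it and carries the same index.
The R-expression is bound → Principle C violation.

Principle C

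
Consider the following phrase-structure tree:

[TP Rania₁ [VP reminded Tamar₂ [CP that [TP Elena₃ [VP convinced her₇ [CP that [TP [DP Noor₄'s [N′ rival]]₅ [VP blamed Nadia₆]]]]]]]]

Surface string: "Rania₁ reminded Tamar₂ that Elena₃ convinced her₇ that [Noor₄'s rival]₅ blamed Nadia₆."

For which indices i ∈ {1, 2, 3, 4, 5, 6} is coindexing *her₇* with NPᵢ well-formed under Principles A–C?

{1, 2}

*her* is a pronoun, so Principle B applies: it must be free in its binding domain.
Binding domain of *her₇*: the embedded TP, whose subject is Elena₃.
*Rania₁* c-commands the pronoun but from outside its binding domain, and is not c-commanded by it → coindexation permitted.
*Tamar₂* c-commands the pronoun but from outside its binding domain, and is not c-commanded by it → coindexation permitted.
*Elena₃* c-commands the pronoun within its binding domain → coindexation would violate Principle B.
*Noor₄*: the pronoun c-commands this R-expression → coindexation would violate Principle C on *Noor₄*.
*[Noor₄'s rival]₅*: the pronoun c-commands this R-expression → coindexation would violate Principle C on *[Noor₄'s rival]₅*.
*Nadia₆*: the pronoun c-commands this R-expression → coindexation would violate Principle C on *Nadia₆*.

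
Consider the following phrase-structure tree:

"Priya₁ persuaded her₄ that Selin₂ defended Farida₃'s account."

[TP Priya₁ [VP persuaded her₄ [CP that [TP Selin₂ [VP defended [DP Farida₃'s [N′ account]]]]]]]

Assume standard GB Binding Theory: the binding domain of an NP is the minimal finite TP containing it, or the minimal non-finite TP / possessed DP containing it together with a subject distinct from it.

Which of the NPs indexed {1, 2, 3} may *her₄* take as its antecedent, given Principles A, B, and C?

*her* is a pronoun, so Principle B applies: it must be free in its binding domain.
Binding domain of *her₄*: the matrix TP, whose subject is Priya₁.
*Priya₁* c-commands the pronoun within its binding domain → coindexation would violate Principle B.
*Selin₂*: the pronoun c-commands this R-expression → coindexation would violate Principle C on *Selin₂*.
*Farida₃*: the pronoun c-commands this R-expression → coindexation would violate Principle C on *Farida₃*.

none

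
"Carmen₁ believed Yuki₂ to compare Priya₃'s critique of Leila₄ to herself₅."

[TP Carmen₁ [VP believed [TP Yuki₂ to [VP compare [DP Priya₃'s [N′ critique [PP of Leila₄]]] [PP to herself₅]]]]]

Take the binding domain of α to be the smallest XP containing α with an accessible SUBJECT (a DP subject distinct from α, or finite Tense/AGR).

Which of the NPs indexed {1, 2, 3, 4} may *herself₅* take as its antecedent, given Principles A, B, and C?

{2}

*herself* is an anaphor, so Principle A applies: it must be bound in its binding domain.
Binding domain of *herself₅*: the embedded TP, whose subject is Yuki₂.
*Carmen₁* c-commands the anaphor but is outside its binding domain → cannot satisfy Principle A.
*Yuki₂* c-commands the anaphor within its binding domain → licit binder.
*Priya₃* does not c-command the anaphor → cannot bind it.
*Leila₄* does not c-command the anaphor → cannot bind it.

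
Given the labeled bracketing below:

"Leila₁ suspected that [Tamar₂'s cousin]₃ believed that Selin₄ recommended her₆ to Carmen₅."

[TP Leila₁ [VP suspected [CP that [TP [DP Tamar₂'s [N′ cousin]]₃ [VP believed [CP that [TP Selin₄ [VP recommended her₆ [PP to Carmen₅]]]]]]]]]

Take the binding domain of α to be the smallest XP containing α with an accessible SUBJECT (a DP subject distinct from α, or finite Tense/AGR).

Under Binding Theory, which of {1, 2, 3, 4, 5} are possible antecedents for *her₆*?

{1, 2, 3}

*her* is a pronoun, so Principle B applies: it must be free in its binding domain.
Binding domain of *her₆*: the embedded TP, whose subject is Selin₄.
*Leila₁* c-commands the pronoun but from outside its binding domain, and is not c-commanded by it → coindexation permitted.
*Tamar₂* and the pronoun do not c-command one another → neither Principle B nor Principle C is at stake; coindexation permitted.
*[Tamar₂'s cousin]₃* c-commands the pronoun but from outside its binding domain, and is not c-commanded by it → coindexation permitted.
*Selin₄* c-commands the pronoun within its binding domain → coindexation would violate Principle B.
*Carmen₅*: the pronoun c-commands this R-expression → coindexation would violate Principle C on *Carmen₅*.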